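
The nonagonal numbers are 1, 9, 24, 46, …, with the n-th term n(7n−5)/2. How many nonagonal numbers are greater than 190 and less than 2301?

18

The n-th nonagonal number is n(7n−5)/2.
Smallest index with value > 190: n = 8 (giving 204).
Largest index with value < 2301: n = 25 (giving 2125).
Indices 8 through 25: 18 terms.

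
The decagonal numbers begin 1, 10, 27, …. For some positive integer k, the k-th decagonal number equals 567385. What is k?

Set n(4n−3) = 567385, giving 4n² − 3n − 567385 = 0.
The discriminant is 9 + 16·567385 = 9078169, and √9078169 = 3013.
So n = (3 + 3013) / 8 = 3016/8 = 377.
Check: 377·(4·377 − 3) = 567385. ✓

377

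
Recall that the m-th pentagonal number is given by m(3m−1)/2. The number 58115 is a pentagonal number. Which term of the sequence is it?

Set n(3n−1)/2 = 58115, giving 3n² − n − 116230 = 0.
The discriminant is 1 + 24·58115 = 1394761, and √1394761 = 1181.
So n = (1 + 1181) / 6 = 1182/6 = 197.

197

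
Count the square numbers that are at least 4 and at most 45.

5

The n-th square number is n².
Smallest index with value ≥ 4: n = 2 (giving 4).
Largest index with value ≤ 45: n = 6 (giving 36).
Indices 2 through 6: 5 terms.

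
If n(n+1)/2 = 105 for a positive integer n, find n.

Set n(n+1)/2 = 105, giving n² + n − 210 = 0.
The discriminant is 1 + 8·105 = 841, and √841 = 29.
So n = (-1 + 29) / 2 = 28/2 = 14.

14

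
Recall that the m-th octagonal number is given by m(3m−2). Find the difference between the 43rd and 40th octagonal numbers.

43·(3·43 − 2) = 5461 and 40·(3·40 − 2) = 4720.
Difference: 5461 − 4720 = 741.

741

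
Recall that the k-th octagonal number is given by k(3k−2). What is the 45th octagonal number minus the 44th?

Consecutive octagonal numbers differ by 6n − 5: here 6·45 − 5 = 265.

265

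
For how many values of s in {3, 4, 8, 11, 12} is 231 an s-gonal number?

1

s = 3: P(3, 21) = 231. ✓
s = 4: P(4, 15) = 225 and P(4, 16) = 256; 231 is not s-gonal.
s = 8: P(8, 9) = 225 and P(8, 10) = 280; 231 is not s-gonal.
s = 11: P(11, 7) = 196 and P(11, 8) = 260; 231 is not s-gonal.
s = 12: P(12, 7) = 217 and P(12, 8) = 288; 231 is not s-gonal.
Hits: s ∈ {3} → 1.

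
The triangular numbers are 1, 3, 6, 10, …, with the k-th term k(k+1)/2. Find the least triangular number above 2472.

Solve n(n+1)/2 > 2472 for integer n.
The largest n with value ≤ 2472 is 69 (since 2415 ≤ 2472 < 2485), so the first above is n = 70, value 2485.

2485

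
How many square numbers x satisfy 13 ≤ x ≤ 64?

5

The n-th square number is n².
Smallest index with value ≥ 13: n = 4 (giving 16).
Largest index with value ≤ 64: n = 8 (giving 64).
Indices 4 through 8: 5 terms.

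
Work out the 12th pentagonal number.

210

The 12th pentagonal number is n(3n−1)/2 with n = 12.
12·(3·12 − 1)/2 = 12·35/2 = 210.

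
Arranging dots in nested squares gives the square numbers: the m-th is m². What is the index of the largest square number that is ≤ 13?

3

Solve n² ≤ 13 for integer n.
n = 3 gives 9 ≤ 13, while n = 4 gives 16 > 13; so the answer is index 3.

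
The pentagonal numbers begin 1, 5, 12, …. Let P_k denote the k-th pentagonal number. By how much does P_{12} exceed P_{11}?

34

Consecutive pentagonal numbers differ by 3n − 2: here 3·12 − 2 = 34.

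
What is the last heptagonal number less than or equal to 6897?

Solve n(5n−3)/2 ≤ 6897 for integer n.
n = 52 gives 6682 ≤ 6897, while n = 53 gives 6943 > 6897; so the answer is 6682.

6682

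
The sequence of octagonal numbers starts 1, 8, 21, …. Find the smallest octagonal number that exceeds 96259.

96840

Solve n(3n−2) > 96259 for integer n.
The largest n with value ≤ 96259 is 179 (since 95765 ≤ 96259 < 96840), so the first above is n = 180, value 96840.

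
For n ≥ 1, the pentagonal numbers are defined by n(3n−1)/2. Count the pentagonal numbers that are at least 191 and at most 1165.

17

The n-th pentagonal number is n(3n−1)/2.
Smallest index with value ≥ 191: n = 12 (giving 210).
Largest index with value ≤ 1165: n = 28 (giving 1162).
Indices 12 through 28: 17 terms.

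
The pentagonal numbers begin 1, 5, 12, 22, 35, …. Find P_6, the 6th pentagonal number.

The 6th pentagonal number is n(3n−1)/2 with n = 6.
6·(3·6 − 1)/2 = 6·17/2 = 51.

51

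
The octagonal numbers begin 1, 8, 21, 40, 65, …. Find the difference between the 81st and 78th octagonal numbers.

81·(3·81 − 2) = 19521 and 78·(3·78 − 2) = 18096.
Difference: 19521 − 18096 = 1425.

1425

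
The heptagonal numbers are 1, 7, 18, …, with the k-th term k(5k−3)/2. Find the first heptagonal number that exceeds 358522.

Solve n(5n−3)/2 > 358522 for integer n.
The largest n with value ≤ 358522 is 378 (since 356643 ≤ 358522 < 358534), so the first above is n = 379, value 358534.

358534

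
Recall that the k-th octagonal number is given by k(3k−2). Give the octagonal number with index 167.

83333

The 167th octagonal number is n(3n−2) with n = 167.
167·(3·167 − 2) = 167·499 = 83333.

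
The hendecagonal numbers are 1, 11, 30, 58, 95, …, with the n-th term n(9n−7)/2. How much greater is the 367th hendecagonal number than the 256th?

367·(9·367 − 7)/2 = 604816 and 256·(9·256 − 7)/2 = 294016.
Difference: 604816 − 294016 = 310800.

310800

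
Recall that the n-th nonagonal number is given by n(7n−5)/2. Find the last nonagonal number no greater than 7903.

7614

Solve n(7n−5)/2 ≤ 7903 for integer n.
n = 47 gives 7614 ≤ 7903, while n = 48 gives 7944 > 7903; so the answer is 7614.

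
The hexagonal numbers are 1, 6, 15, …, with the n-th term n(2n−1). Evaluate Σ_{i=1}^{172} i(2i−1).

Σ i(2i−1) = 2Σi² − Σi over i = 1..172.
Σi = 14878 and Σi² = 1710970.
2·1710970 − 1·14878 = 3407062.

3407062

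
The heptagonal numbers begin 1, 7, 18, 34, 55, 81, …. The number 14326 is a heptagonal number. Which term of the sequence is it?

76

Set n(5n−3)/2 = 14326, giving 5n² − 3n − 28652 = 0.
The discriminant is 9 + 40·14326 = 573049, and √573049 = 757.
So n = (3 + 757) / 10 = 760/10 = 76.
Check: 76·(5·76 − 3)/2 = 14326. ✓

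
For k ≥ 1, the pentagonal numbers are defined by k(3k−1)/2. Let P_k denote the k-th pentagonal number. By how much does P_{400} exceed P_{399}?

1198

Consecutive pentagonal numbers differ by 3n − 2: here 3·400 − 2 = 1198.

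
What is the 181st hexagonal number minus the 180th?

Consecutive hexagonal numbers differ by 4n − 3: here 4·181 − 3 = 721.

721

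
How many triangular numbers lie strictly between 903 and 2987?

34

The n-th triangular number is n(n+1)/2.
Smallest index with value > 903: n = 43 (giving 946).
Largest index with value < 2987: n = 76 (giving 2926).
Indices 43 through 76: 34 terms.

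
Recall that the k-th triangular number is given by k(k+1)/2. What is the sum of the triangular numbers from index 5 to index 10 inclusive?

200

Σ i(i+1)/2 = (Σi² + Σi) / 2 over i = 5..10.
Σi = 55 − 10 = 45 and Σi² = 385 − 30 = 355.
(1·355 + 1·45) / 2 = 400/2 = 200.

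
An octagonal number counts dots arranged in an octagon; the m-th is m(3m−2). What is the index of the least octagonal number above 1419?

Solve n(3n−2) > 1419 for integer n.
The largest n with value ≤ 1419 is 22 (since 1408 ≤ 1419 < 1541), so the first above is n = 23, value 1541.

23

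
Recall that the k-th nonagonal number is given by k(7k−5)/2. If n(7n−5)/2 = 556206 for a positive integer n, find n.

Set n(7n−5)/2 = 556206, giving 7n² − 5n − 1112412 = 0.
The discriminant is 25 + 56·556206 = 31147561, and √31147561 = 5581.
So n = (5 + 5581) / 14 = 5586/14 = 399.

399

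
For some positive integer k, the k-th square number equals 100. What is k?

10

We need n² = 100, so n = √100 = 10.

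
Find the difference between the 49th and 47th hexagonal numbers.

382

49·(2·49 − 1) = 4753 and 47·(2·47 − 1) = 4371.
Difference: 4753 − 4371 = 382.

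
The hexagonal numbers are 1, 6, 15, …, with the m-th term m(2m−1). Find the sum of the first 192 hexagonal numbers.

Σ i(2i−1) = 2Σi² − Σi over i = 1..192.
Σi = 18528 and Σi² = 2377760.
2·2377760 − 1·18528 = 4736992.

4736992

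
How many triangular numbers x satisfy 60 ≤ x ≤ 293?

13

The n-th triangular number is n(n+1)/2.
Smallest index with value ≥ 60: n = 11 (giving 66).
Largest index with value ≤ 293: n = 23 (giving 276).
Indices 11 through 23: 13 terms.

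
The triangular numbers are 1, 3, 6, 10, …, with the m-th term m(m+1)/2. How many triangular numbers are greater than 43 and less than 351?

17

The n-th triangular number is n(n+1)/2.
Smallest index with value > 43: n = 9 (giving 45).
Largest index with value < 351: n = 25 (giving 325).
Indices 9 through 25: 17 terms.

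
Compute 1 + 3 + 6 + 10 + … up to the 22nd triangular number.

2024

Σ i(i+1)/2 = (Σi² + Σi) / 2 over i = 1..22.
Σi = 253 and Σi² = 3795.
(1·3795 + 1·253) / 2 = 4048/2 = 2024.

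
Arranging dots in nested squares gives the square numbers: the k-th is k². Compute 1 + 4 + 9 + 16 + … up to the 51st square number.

45526

Σ_{i=1}^{51} i² = 51·52·103/6 = 45526.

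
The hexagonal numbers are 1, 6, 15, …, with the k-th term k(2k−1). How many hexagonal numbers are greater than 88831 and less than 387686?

229

The n-th hexagonal number is n(2n−1).
Smallest index with value > 88831: n = 212 (giving 89676).
Largest index with value < 387686: n = 440 (giving 386760).
Indices 212 through 440: 229 terms.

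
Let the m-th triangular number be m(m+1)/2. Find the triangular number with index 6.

6·7/2 = 42/2 = 21.

21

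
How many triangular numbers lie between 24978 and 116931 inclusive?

260

The n-th triangular number is n(n+1)/2.
Smallest index with value ≥ 24978: n = 224 (giving 25200).
Largest index with value ≤ 116931: n = 483 (giving 116886).
Indices 224 through 483: 260 terms.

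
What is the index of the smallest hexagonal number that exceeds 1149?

Solve n(2n−1) > 1149 for integer n.
The largest n with value ≤ 1149 is 24 (since 1128 ≤ 1149 < 1225), so the first above is n = 25, value 1225.

25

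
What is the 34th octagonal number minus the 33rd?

Consecutive octagonal numbers differ by 6n − 5: here 6·34 − 5 = 199.

199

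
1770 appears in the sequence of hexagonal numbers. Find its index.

Set n(2n−1) = 1770, giving 2n² − n − 1770 = 0.
The discriminant is 1 + 8·1770 = 14161, and √14161 = 119.
So n = (1 + 119) / 4 = 120/4 = 30.

30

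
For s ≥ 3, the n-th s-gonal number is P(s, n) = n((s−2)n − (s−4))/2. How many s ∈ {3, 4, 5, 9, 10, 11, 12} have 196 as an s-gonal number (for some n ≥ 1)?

2

s = 3: P(3, 19) = 190 and P(3, 20) = 210; 196 is not s-gonal.
s = 4: P(4, 14) = 196. ✓
s = 5: P(5, 11) = 176 and P(5, 12) = 210; 196 is not s-gonal.
s = 9: P(9, 7) = 154 and P(9, 8) = 204; 196 is not s-gonal.
s = 10: P(10, 7) = 175 and P(10, 8) = 232; 196 is not s-gonal.
s = 11: P(11, 7) = 196. ✓
s = 12: P(12, 6) = 156 and P(12, 7) = 217; 196 is not s-gonal.
Hits: s ∈ {4, 11} → 2.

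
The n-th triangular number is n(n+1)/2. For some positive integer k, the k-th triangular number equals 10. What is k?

Set n(n+1)/2 = 10, giving n² + n − 20 = 0.
The discriminant is 1 + 8·10 = 81, and √81 = 9.
So n = (-1 + 9) / 2 = 8/2 = 4.

4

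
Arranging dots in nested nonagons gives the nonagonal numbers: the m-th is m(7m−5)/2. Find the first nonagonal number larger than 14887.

Solve n(7n−5)/2 > 14887 for integer n.
The largest n with value ≤ 14887 is 65 (since 14625 ≤ 14887 < 15081), so the first above is n = 66, value 15081.

15081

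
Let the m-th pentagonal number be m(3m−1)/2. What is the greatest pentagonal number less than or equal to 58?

Solve n(3n−1)/2 ≤ 58 for integer n.
n = 6 gives 51 ≤ 58, while n = 7 gives 70 > 58; so the answer is 51.

51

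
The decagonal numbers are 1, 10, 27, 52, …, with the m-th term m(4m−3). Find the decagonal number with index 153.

93177

The 153rd decagonal number is n(4n−3) with n = 153.
153·(4·153 − 3) = 153·609 = 93177.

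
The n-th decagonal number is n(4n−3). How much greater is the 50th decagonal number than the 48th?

50·(4·50 − 3) = 9850 and 48·(4·48 − 3) = 9072.
Difference: 9850 − 9072 = 778.

778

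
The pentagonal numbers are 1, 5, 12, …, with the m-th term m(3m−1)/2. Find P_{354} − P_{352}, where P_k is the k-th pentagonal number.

354·(3·354 − 1)/2 = 187797 and 352·(3·352 − 1)/2 = 185680.
Difference: 187797 − 185680 = 2117.

2117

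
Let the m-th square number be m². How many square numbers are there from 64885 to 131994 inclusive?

The n-th square number is n².
Smallest index with value ≥ 64885: n = 255 (giving 65025).
Largest index with value ≤ 131994: n = 363 (giving 131769).
Indices 255 through 363: 109 terms.

109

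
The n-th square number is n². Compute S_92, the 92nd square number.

8464

The 92nd square number is n² with n = 92.
92² = 8464.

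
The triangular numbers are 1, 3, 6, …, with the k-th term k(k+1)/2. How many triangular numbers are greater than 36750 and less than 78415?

The n-th triangular number is n(n+1)/2.
Smallest index with value > 36750: n = 271 (giving 36856).
Largest index with value < 78415: n = 395 (giving 78210).
Indices 271 through 395: 125 terms.

125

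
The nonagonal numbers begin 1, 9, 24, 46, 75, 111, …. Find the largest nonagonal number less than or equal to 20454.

Solve n(7n−5)/2 ≤ 20454 for integer n.
n = 76 gives 20026 ≤ 20454, while n = 77 gives 20559 > 20454; so the answer is 20026.

20026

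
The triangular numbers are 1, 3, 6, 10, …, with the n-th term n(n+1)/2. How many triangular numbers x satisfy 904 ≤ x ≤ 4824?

55

The n-th triangular number is n(n+1)/2.
Smallest index with value ≥ 904: n = 43 (giving 946).
Largest index with value ≤ 4824: n = 97 (giving 4753).
Indices 43 through 97: 55 terms.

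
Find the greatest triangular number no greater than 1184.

1176

Solve n(n+1)/2 ≤ 1184 for integer n.
n = 48 gives 1176 ≤ 1184, while n = 49 gives 1225 > 1184; so the answer is 1176.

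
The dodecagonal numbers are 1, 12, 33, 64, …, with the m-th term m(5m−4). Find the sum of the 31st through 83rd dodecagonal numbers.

Σ i(5i−4) = 5Σi² − 4Σi over i = 31..83.
Σi = 3486 − 465 = 3021 and Σi² = 194054 − 9455 = 184599.
5·184599 − 4·3021 = 910911.

910911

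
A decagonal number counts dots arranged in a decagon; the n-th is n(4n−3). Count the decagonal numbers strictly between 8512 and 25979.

The n-th decagonal number is n(4n−3).
Smallest index with value > 8512: n = 47 (giving 8695).
Largest index with value < 25979: n = 80 (giving 25360).
Indices 47 through 80: 34 terms.

34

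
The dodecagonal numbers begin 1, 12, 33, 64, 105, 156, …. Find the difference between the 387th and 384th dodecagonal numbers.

11553

387·(5·387 − 4) = 747297 and 384·(5·384 − 4) = 735744.
Difference: 747297 − 735744 = 11553.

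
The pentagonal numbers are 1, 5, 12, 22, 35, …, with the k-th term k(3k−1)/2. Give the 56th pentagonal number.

4676

The 56th pentagonal number is n(3n−1)/2 with n = 56.
56·(3·56 − 1)/2 = 56·167/2 = 4676.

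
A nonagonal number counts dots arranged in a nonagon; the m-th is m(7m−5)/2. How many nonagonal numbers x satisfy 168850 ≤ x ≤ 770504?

250

The n-th nonagonal number is n(7n−5)/2.
Smallest index with value ≥ 168850: n = 220 (giving 168850).
Largest index with value ≤ 770504: n = 469 (giving 768691).
Indices 220 through 469: 250 terms.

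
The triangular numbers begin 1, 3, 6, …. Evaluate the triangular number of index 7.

The 7th triangular number is n(n+1)/2 with n = 7.
7·8/2 = 56/2 = 28.

28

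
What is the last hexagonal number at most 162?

Solve n(2n−1) ≤ 162 for integer n.
n = 9 gives 153 ≤ 162, while n = 10 gives 190 > 162; so the answer is 153.

153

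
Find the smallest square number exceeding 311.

324

Solve n² > 311 for integer n.
The largest n with value ≤ 311 is 17 (since 289 ≤ 311 < 324), so the first above is n = 18, value 324.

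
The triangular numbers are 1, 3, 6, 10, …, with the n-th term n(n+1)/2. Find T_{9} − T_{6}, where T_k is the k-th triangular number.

9·10/2 = 45 and 6·7/2 = 21.
Difference: 45 − 21 = 24.

24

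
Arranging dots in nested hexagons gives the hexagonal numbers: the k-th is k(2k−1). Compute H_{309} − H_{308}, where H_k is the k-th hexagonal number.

1233

Consecutive hexagonal numbers differ by 4n − 3: here 4·309 − 3 = 1233.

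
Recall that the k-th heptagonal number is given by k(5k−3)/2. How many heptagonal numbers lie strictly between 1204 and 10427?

The n-th heptagonal number is n(5n−3)/2.
Smallest index with value > 1204: n = 23 (giving 1288).
Largest index with value < 10427: n = 64 (giving 10144).
Indices 23 through 64: 42 terms.

42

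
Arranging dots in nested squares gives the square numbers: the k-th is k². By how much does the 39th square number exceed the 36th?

39² = 1521 and 36² = 1296.
Difference: 1521 − 1296 = 225.

225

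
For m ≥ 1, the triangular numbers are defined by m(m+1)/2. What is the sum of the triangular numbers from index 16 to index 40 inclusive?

10800

Σ i(i+1)/2 = (Σi² + Σi) / 2 over i = 16..40.
Σi = 820 − 120 = 700 and Σi² = 22140 − 1240 = 20900.
(1·20900 + 1·700) / 2 = 21600/2 = 10800.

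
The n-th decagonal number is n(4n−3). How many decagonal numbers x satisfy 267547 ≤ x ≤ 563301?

The n-th decagonal number is n(4n−3).
Smallest index with value ≥ 267547: n = 259 (giving 267547).
Largest index with value ≤ 563301: n = 375 (giving 561375).
Indices 259 through 375: 117 terms.

117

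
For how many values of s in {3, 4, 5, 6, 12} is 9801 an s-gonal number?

2

s = 3: P(3, 139) = 9730 and P(3, 140) = 9870; 9801 is not s-gonal.
s = 4: P(4, 99) = 9801. ✓
s = 5: P(5, 81) = 9801. ✓
s = 6: P(6, 70) = 9730 and P(6, 71) = 10011; 9801 is not s-gonal.
s = 12: P(12, 44) = 9504 and P(12, 45) = 9945; 9801 is not s-gonal.
Hits: s ∈ {4, 5} → 2.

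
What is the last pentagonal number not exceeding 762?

Solve n(3n−1)/2 ≤ 762 for integer n.
n = 22 gives 715 ≤ 762, while n = 23 gives 782 > 762; so the answer is 715.

715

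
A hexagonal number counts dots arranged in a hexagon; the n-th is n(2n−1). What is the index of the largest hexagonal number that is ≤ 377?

13

Solve n(2n−1) ≤ 377 for integer n.
n = 13 gives 325 ≤ 377, while n = 14 gives 378 > 377; so the answer is index 13.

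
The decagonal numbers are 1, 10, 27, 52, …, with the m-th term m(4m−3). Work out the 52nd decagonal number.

The 52nd decagonal number is n(4n−3) with n = 52.
52·(4·52 − 3) = 52·205 = 10660.

10660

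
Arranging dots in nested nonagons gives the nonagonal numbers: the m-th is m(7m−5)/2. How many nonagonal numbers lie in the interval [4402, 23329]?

47

The n-th nonagonal number is n(7n−5)/2.
Smallest index with value ≥ 4402: n = 36 (giving 4446).
Largest index with value ≤ 23329: n = 82 (giving 23329).
Indices 36 through 82: 47 terms.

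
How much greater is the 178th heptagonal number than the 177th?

886

Consecutive heptagonal numbers differ by 5n − 4: here 5·178 − 4 = 886.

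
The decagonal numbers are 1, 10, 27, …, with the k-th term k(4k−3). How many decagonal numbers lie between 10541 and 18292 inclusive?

The n-th decagonal number is n(4n−3).
Smallest index with value ≥ 10541: n = 52 (giving 10660).
Largest index with value ≤ 18292: n = 68 (giving 18292).
Indices 52 through 68: 17 terms.

17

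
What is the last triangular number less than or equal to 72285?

Solve n(n+1)/2 ≤ 72285 for integer n.
n = 379 gives 72010 ≤ 72285, while n = 380 gives 72390 > 72285; so the answer is 72010.

72010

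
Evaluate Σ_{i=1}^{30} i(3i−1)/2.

Σ i(3i−1)/2 = (3Σi² − Σi) / 2 over i = 1..30.
Σi = 465 and Σi² = 9455.
(3·9455 − 1·465) / 2 = 27900/2 = 13950.

13950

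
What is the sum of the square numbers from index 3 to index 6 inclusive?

86

Σ_{i=3}^{6} i² = 91 − 5 = 86.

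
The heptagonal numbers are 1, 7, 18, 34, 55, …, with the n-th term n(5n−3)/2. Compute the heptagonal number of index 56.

7756

The 56th heptagonal number is n(5n−3)/2 with n = 56.
56·(5·56 − 3)/2 = 56·277/2 = 7756.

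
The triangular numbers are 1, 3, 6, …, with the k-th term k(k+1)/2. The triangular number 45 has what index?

Set n(n+1)/2 = 45, giving n² + n − 90 = 0.
The discriminant is 1 + 8·45 = 361, and √361 = 19.
So n = (-1 + 19) / 2 = 18/2 = 9.
Check: 9·10/2 = 45. ✓

9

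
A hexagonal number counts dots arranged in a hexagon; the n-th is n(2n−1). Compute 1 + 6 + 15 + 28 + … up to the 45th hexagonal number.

Σ i(2i−1) = 2Σi² − Σi over i = 1..45.
Σi = 1035 and Σi² = 31395.
2·31395 − 1·1035 = 61755.

61755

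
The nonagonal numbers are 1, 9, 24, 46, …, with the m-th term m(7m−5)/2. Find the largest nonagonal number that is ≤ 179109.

178201

Solve n(7n−5)/2 ≤ 179109 for integer n.
n = 226 gives 178201 ≤ 179109, while n = 227 gives 179784 > 179109; so the answer is 178201.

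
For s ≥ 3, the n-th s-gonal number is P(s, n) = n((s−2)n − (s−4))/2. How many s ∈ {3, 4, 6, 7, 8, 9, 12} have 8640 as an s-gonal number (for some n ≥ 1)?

1

s = 3: P(3, 130) = 8515 and P(3, 131) = 8646; 8640 is not s-gonal.
s = 4: P(4, 92) = 8464 and P(4, 93) = 8649; 8640 is not s-gonal.
s = 6: P(6, 65) = 8385 and P(6, 66) = 8646; 8640 is not s-gonal.
s = 7: P(7, 59) = 8614 and P(7, 60) = 8910; 8640 is not s-gonal.
s = 8: P(8, 54) = 8640. ✓
s = 9: P(9, 50) = 8625 and P(9, 51) = 8976; 8640 is not s-gonal.
s = 12: P(12, 41) = 8241 and P(12, 42) = 8652; 8640 is not s-gonal.
Hits: s ∈ {8} → 1.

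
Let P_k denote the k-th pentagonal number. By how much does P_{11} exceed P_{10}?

31

Consecutive pentagonal numbers differ by 3n − 2: here 3·11 − 2 = 31.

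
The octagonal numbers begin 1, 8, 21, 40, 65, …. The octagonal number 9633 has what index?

57

Set n(3n−2) = 9633, giving 3n² − 2n − 9633 = 0.
The discriminant is 4 + 12·9633 = 115600, and √115600 = 340.
So n = (2 + 340) / 6 = 342/6 = 57.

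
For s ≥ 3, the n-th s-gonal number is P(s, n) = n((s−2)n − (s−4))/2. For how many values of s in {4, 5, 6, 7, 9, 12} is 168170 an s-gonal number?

s = 4: P(4, 410) = 168100 and P(4, 411) = 168921; 168170 is not s-gonal.
s = 5: P(5, 335) = 168170. ✓
s = 6: P(6, 290) = 167910 and P(6, 291) = 169071; 168170 is not s-gonal.
s = 7: P(7, 259) = 167314 and P(7, 260) = 168610; 168170 is not s-gonal.
s = 9: P(9, 219) = 167316 and P(9, 220) = 168850; 168170 is not s-gonal.
s = 12: P(12, 183) = 166713 and P(12, 184) = 168544; 168170 is not s-gonal.
Hits: s ∈ {5} → 1.

1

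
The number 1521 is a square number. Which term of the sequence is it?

39

We need n² = 1521, so n = √1521 = 39.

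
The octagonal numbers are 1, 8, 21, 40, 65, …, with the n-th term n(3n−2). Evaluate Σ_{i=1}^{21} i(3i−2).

9471

Σ i(3i−2) = 3Σi² − 2Σi over i = 1..21.
Σi = 231 and Σi² = 3311.
3·3311 − 2·231 = 9471.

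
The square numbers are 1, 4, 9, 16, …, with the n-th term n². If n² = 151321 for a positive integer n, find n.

We need n² = 151321, so n = √151321 = 389.

389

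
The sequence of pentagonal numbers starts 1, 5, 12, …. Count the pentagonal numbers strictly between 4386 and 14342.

43

The n-th pentagonal number is n(3n−1)/2.
Smallest index with value > 4386: n = 55 (giving 4510).
Largest index with value < 14342: n = 97 (giving 14065).
Indices 55 through 97: 43 terms.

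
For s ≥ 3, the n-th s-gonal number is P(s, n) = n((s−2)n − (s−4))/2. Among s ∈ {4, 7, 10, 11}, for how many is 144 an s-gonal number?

1

s = 4: P(4, 12) = 144. ✓
s = 7: P(7, 7) = 112 and P(7, 8) = 148; 144 is not s-gonal.
s = 10: P(10, 6) = 126 and P(10, 7) = 175; 144 is not s-gonal.
s = 11: P(11, 6) = 141 and P(11, 7) = 196; 144 is not s-gonal.
Hits: s ∈ {4} → 1.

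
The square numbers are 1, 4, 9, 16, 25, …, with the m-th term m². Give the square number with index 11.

121

The 11th square number is n² with n = 11.
11² = 121.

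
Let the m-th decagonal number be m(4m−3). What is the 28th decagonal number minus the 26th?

28·(4·28 − 3) = 3052 and 26·(4·26 − 3) = 2626.
Difference: 3052 − 2626 = 426.

426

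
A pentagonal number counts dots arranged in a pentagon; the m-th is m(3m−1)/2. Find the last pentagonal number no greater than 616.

Solve n(3n−1)/2 ≤ 616 for integer n.
n = 20 gives 590 ≤ 616, while n = 21 gives 651 > 616; so the answer is 590.

590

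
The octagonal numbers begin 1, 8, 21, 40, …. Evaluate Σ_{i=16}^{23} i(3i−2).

Σ i(3i−2) = 3Σi² − 2Σi over i = 16..23.
Σi = 276 − 120 = 156 and Σi² = 4324 − 1240 = 3084.
3·3084 − 2·156 = 8940.

8940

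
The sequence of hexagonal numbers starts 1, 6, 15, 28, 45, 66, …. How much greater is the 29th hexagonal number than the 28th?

113

Consecutive hexagonal numbers differ by 4n − 3: here 4·29 − 3 = 113.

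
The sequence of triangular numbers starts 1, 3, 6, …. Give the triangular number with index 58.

58·59/2 = 3422/2 = 1711.

1711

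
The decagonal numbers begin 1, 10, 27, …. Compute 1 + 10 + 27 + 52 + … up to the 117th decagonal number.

Σ i(4i−3) = 4Σi² − 3Σi over i = 1..117.
Σi = 6903 and Σi² = 540735.
4·540735 − 3·6903 = 2142231.

2142231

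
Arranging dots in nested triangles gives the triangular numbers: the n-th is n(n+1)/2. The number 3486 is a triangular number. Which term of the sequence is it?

83

Set n(n+1)/2 = 3486, giving n² + n − 6972 = 0.
The discriminant is 1 + 8·3486 = 27889, and √27889 = 167.
So n = (-1 + 167) / 2 = 166/2 = 83.
Check: 83·84/2 = 3486. ✓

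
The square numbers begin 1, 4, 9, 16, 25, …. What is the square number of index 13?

The 13th square number is n² with n = 13.
13² = 169.

169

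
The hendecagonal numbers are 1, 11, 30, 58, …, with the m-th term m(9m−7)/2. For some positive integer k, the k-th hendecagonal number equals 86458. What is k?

Set n(9n−7)/2 = 86458, giving 9n² − 7n − 172916 = 0.
The discriminant is 49 + 72·86458 = 6225025, and √6225025 = 2495.
So n = (7 + 2495) / 18 = 2502/18 = 139.
Check: 139·(9·139 − 7)/2 = 86458. ✓

139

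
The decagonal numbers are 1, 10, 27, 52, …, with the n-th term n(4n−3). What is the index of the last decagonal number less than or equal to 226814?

238

Solve n(4n−3) ≤ 226814 for integer n.
n = 238 gives 225862 ≤ 226814, while n = 239 gives 227767 > 226814; so the answer is index 238.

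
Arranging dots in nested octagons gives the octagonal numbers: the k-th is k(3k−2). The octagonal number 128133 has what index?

Set n(3n−2) = 128133, giving 3n² − 2n − 128133 = 0.
So n = (2 + 1240) / 6 = 1242/6 = 207.
Check: 207·(3·207 − 2) = 128133. ✓

207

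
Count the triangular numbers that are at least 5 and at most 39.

6

The n-th triangular number is n(n+1)/2.
Smallest index with value ≥ 5: n = 3 (giving 6).
Largest index with value ≤ 39: n = 8 (giving 36).
Indices 3 through 8: 6 terms.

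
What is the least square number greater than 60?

64

Solve n² > 60 for integer n.
The largest n with value ≤ 60 is 7 (since 49 ≤ 60 < 64), so the first above is n = 8, value 64.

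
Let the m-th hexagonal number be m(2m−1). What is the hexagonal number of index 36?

The 36th hexagonal number is n(2n−1) with n = 36.
36·(2·36 − 1) = 36·71 = 2556.

2556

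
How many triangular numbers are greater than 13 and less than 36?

3

The n-th triangular number is n(n+1)/2.
Smallest index with value > 13: n = 5 (giving 15).
Largest index with value < 36: n = 7 (giving 28).
Indices 5 through 7: 3 terms.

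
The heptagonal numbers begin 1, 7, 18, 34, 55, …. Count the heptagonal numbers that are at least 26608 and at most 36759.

18

The n-th heptagonal number is n(5n−3)/2.
Smallest index with value ≥ 26608: n = 104 (giving 26884).
Largest index with value ≤ 36759: n = 121 (giving 36421).
Indices 104 through 121: 18 terms.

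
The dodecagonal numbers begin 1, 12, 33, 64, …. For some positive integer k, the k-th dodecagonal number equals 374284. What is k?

Set n(5n−4) = 374284, giving 5n² − 4n − 374284 = 0.
The discriminant is 16 + 20·374284 = 7485696, and √7485696 = 2736.
So n = (4 + 2736) / 10 = 2740/10 = 274.
Check: 274·(5·274 − 4) = 374284. ✓

274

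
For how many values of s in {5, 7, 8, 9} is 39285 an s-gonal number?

s = 5: P(5, 162) = 39285. ✓
s = 7: P(7, 125) = 38875 and P(7, 126) = 39501; 39285 is not s-gonal.
s = 8: P(8, 114) = 38760 and P(8, 115) = 39445; 39285 is not s-gonal.
s = 9: P(9, 106) = 39061 and P(9, 107) = 39804; 39285 is not s-gonal.
Hits: s ∈ {5} → 1.

1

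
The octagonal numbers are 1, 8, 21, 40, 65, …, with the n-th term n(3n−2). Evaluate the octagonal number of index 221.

146081

The 221st octagonal number is n(3n−2) with n = 221.
221·(3·221 − 2) = 221·661 = 146081.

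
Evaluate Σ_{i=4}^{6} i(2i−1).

139

Σ i(2i−1) = 2Σi² − Σi over i = 4..6.
Σi = 21 − 6 = 15 and Σi² = 91 − 14 = 77.
2·77 − 1·15 = 139.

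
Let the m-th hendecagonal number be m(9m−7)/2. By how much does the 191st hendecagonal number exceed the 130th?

191·(9·191 − 7)/2 = 163496 and 130·(9·130 − 7)/2 = 75595.
Difference: 163496 − 75595 = 87901.

87901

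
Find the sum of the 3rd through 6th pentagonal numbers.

120

Σ i(3i−1)/2 = (3Σi² − Σi) / 2 over i = 3..6.
Σi = 21 − 3 = 18 and Σi² = 91 − 5 = 86.
(3·86 − 1·18) / 2 = 240/2 = 120.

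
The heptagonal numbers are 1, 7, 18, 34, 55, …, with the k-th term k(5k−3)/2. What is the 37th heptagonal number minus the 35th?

37·(5·37 − 3)/2 = 3367 and 35·(5·35 − 3)/2 = 3010.
Difference: 3367 − 3010 = 357.

357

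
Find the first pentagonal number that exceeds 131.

Solve n(3n−1)/2 > 131 for integer n.
The largest n with value ≤ 131 is 9 (since 117 ≤ 131 < 145), so the first above is n = 10, value 145.

145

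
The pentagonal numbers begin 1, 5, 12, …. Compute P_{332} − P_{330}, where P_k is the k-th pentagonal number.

332·(3·332 − 1)/2 = 165170 and 330·(3·330 − 1)/2 = 163185.
Difference: 165170 − 163185 = 1985.

1985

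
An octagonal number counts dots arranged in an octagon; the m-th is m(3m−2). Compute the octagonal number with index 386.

386·(3·386 − 2) = 386·1156 = 446216.

446216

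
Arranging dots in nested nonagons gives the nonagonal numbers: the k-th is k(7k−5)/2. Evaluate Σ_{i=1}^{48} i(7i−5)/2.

130144

Σ i(7i−5)/2 = (7Σi² − 5Σi) / 2 over i = 1..48.
Σi = 1176 and Σi² = 38024.
(7·38024 − 5·1176) / 2 = 260288/2 = 130144.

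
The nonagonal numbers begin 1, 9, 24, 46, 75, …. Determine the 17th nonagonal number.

969

The 17th nonagonal number is n(7n−5)/2 with n = 17.
17·(7·17 − 5)/2 = 17·114/2 = 17·57 = 969.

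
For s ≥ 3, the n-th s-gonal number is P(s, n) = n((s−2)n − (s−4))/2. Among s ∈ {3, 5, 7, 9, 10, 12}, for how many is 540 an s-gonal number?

s = 3: P(3, 32) = 528 and P(3, 33) = 561; 540 is not s-gonal.
s = 5: P(5, 19) = 532 and P(5, 20) = 590; 540 is not s-gonal.
s = 7: P(7, 15) = 540. ✓
s = 9: P(9, 12) = 474 and P(9, 13) = 559; 540 is not s-gonal.
s = 10: P(10, 12) = 540. ✓
s = 12: P(12, 10) = 460 and P(12, 11) = 561; 540 is not s-gonal.
Hits: s ∈ {7, 10} → 2.

2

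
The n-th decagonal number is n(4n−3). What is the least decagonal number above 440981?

Solve n(4n−3) > 440981 for integer n.
The largest n with value ≤ 440981 is 332 (since 439900 ≤ 440981 < 442557), so the first above is n = 333, value 442557.

442557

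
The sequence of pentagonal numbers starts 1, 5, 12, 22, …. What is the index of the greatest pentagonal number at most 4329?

Solve n(3n−1)/2 ≤ 4329 for integer n.
n = 53 gives 4187 ≤ 4329, while n = 54 gives 4347 > 4329; so the answer is index 53.

53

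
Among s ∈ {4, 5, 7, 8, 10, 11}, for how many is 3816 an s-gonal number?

1

s = 4: P(4, 61) = 3721 and P(4, 62) = 3844; 3816 is not s-gonal.
s = 5: P(5, 50) = 3725 and P(5, 51) = 3876; 3816 is not s-gonal.
s = 7: P(7, 39) = 3744 and P(7, 40) = 3940; 3816 is not s-gonal.
s = 8: P(8, 36) = 3816. ✓
s = 10: P(10, 31) = 3751 and P(10, 32) = 4000; 3816 is not s-gonal.
s = 11: P(11, 29) = 3683 and P(11, 30) = 3945; 3816 is not s-gonal.
Hits: s ∈ {8} → 1.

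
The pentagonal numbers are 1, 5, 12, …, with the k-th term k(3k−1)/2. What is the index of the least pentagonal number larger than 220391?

Solve n(3n−1)/2 > 220391 for integer n.
The largest n with value ≤ 220391 is 383 (since 219842 ≤ 220391 < 220992), so the first above is n = 384, value 220992.

384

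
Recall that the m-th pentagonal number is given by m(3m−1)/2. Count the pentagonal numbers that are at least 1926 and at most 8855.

The n-th pentagonal number is n(3n−1)/2.
Smallest index with value ≥ 1926: n = 36 (giving 1926).
Largest index with value ≤ 8855: n = 77 (giving 8855).
Indices 36 through 77: 42 terms.

42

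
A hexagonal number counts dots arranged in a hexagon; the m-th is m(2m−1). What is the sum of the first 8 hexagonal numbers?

Σ i(2i−1) = 2Σi² − Σi over i = 1..8.
Σi = 36 and Σi² = 204.
2·204 − 1·36 = 372.

372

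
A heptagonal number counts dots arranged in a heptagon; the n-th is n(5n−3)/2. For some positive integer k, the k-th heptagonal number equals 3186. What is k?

36

Set n(5n−3)/2 = 3186, giving 5n² − 3n − 6372 = 0.
So n = (3 + 357) / 10 = 360/10 = 36.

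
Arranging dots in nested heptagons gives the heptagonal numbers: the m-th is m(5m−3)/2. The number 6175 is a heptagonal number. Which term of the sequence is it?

50

Set n(5n−3)/2 = 6175, giving 5n² − 3n − 12350 = 0.
The discriminant is 9 + 40·6175 = 247009, and √247009 = 497.
So n = (3 + 497) / 10 = 500/10 = 50.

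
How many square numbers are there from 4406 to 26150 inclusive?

95

The n-th square number is n².
Smallest index with value ≥ 4406: n = 67 (giving 4489).
Largest index with value ≤ 26150: n = 161 (giving 25921).
Indices 67 through 161: 95 terms.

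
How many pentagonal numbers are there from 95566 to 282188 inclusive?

The n-th pentagonal number is n(3n−1)/2.
Smallest index with value ≥ 95566: n = 253 (giving 95887).
Largest index with value ≤ 282188: n = 433 (giving 281017).
Indices 253 through 433: 181 terms.

181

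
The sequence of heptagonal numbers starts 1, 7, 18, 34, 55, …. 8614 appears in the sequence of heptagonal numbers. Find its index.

Set n(5n−3)/2 = 8614, giving 5n² − 3n − 17228 = 0.
So n = (3 + 587) / 10 = 590/10 = 59.

59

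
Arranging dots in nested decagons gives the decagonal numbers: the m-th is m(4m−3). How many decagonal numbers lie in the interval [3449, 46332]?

79

The n-th decagonal number is n(4n−3).
Smallest index with value ≥ 3449: n = 30 (giving 3510).
Largest index with value ≤ 46332: n = 108 (giving 46332).
Indices 30 through 108: 79 terms.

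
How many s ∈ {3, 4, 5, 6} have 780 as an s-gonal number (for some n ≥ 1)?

2

s = 3: P(3, 39) = 780. ✓
s = 4: P(4, 27) = 729 and P(4, 28) = 784; 780 is not s-gonal.
s = 5: P(5, 22) = 715 and P(5, 23) = 782; 780 is not s-gonal.
s = 6: P(6, 20) = 780. ✓
Hits: s ∈ {3, 6} → 2.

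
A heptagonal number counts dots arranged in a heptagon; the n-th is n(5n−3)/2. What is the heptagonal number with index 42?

The 42nd heptagonal number is n(5n−3)/2 with n = 42.
42·(5·42 − 3)/2 = 42·207/2 = 4347.

4347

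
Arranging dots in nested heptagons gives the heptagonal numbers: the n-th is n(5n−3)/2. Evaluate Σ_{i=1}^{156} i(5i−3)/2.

3175796

Σ i(5i−3)/2 = (5Σi² − 3Σi) / 2 over i = 1..156.
Σi = 12246 and Σi² = 1277666.
(5·1277666 − 3·12246) / 2 = 6351592/2 = 3175796.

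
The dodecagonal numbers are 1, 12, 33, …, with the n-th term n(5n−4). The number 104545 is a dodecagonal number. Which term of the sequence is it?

Set n(5n−4) = 104545, giving 5n² − 4n − 104545 = 0.
So n = (4 + 1446) / 10 = 1450/10 = 145.
Check: 145·(5·145 − 4) = 104545. ✓

145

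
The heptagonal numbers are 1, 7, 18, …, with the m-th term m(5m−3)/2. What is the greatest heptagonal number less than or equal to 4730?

Solve n(5n−3)/2 ≤ 4730 for integer n.
n = 43 gives 4558 ≤ 4730, while n = 44 gives 4774 > 4730; so the answer is 4558.

4558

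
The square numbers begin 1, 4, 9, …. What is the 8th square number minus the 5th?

39

8² = 64 and 5² = 25.
Difference: 64 − 25 = 39.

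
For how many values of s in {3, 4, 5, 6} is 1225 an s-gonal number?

3

s = 3: P(3, 49) = 1225. ✓
s = 4: P(4, 35) = 1225. ✓
s = 5: P(5, 28) = 1162 and P(5, 29) = 1247; 1225 is not s-gonal.
s = 6: P(6, 25) = 1225. ✓
Hits: s ∈ {3, 4, 6} → 3.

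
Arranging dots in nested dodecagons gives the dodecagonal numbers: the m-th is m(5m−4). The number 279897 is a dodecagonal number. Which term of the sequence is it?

Set n(5n−4) = 279897, giving 5n² − 4n − 279897 = 0.
So n = (4 + 2366) / 10 = 2370/10 = 237.

237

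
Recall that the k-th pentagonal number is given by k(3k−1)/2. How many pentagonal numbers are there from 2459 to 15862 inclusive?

The n-th pentagonal number is n(3n−1)/2.
Smallest index with value ≥ 2459: n = 41 (giving 2501).
Largest index with value ≤ 15862: n = 103 (giving 15862).
Indices 41 through 103: 63 terms.

63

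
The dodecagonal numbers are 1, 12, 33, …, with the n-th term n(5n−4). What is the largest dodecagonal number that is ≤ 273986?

Solve n(5n−4) ≤ 273986 for integer n.
n = 234 gives 272844 ≤ 273986, while n = 235 gives 275185 > 273986; so the answer is 272844.

272844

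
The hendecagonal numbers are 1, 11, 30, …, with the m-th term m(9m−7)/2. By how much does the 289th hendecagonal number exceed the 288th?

Consecutive hendecagonal numbers differ by 9n − 8: here 9·289 − 8 = 2593.

2593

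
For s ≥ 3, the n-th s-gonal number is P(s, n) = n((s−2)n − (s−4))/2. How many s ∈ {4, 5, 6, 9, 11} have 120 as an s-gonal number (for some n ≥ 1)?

s = 4: P(4, 10) = 100 and P(4, 11) = 121; 120 is not s-gonal.
s = 5: P(5, 9) = 117 and P(5, 10) = 145; 120 is not s-gonal.
s = 6: P(6, 8) = 120. ✓
s = 9: P(9, 6) = 111 and P(9, 7) = 154; 120 is not s-gonal.
s = 11: P(11, 5) = 95 and P(11, 6) = 141; 120 is not s-gonal.
Hits: s ∈ {6} → 1.

1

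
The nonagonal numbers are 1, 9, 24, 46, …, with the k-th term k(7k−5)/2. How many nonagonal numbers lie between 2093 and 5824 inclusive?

17

The n-th nonagonal number is n(7n−5)/2.
Smallest index with value ≥ 2093: n = 25 (giving 2125).
Largest index with value ≤ 5824: n = 41 (giving 5781).
Indices 25 through 41: 17 terms.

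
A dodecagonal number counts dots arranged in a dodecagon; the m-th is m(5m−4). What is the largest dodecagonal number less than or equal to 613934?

Solve n(5n−4) ≤ 613934 for integer n.
n = 350 gives 611100 ≤ 613934, while n = 351 gives 614601 > 613934; so the answer is 611100.

611100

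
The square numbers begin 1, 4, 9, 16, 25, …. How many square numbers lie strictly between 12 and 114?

The n-th square number is n².
Smallest index with value > 12: n = 4 (giving 16).
Largest index with value < 114: n = 10 (giving 100).
Indices 4 through 10: 7 terms.

7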